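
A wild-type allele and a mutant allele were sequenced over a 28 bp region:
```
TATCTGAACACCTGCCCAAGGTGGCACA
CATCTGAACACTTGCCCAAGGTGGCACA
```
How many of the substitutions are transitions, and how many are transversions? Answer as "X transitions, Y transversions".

2 transitions, 0 transversions

Mismatches (1-based):
position 1: T→C (pyrimidine→pyrimidine, transition)
position 12: C→T (pyrimidine→pyrimidine, transition)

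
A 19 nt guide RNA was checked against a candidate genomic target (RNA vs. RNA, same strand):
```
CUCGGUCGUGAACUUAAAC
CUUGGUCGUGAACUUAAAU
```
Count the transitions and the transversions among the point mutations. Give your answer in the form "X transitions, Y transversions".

Transitions (purine↔purine or pyrimidine↔pyrimidine): 3 C→U, 19 C→U.
Transversions (purine↔pyrimidine): none.

2 transitions, 0 transversions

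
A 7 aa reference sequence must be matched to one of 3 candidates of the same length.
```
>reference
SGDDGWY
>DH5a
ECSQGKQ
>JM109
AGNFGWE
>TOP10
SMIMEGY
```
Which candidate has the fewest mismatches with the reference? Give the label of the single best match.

JM109

DH5a differs at 6 positions; JM109 differs at 4 positions; TOP10 differs at 5 positions. The closest is JM109.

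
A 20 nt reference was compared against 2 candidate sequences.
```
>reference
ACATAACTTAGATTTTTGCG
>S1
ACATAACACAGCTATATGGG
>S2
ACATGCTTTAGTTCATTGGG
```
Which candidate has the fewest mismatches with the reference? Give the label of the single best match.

S1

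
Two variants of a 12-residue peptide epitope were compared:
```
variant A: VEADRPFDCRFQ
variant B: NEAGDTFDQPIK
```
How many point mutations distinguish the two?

8

Comparing position by position, 8 residues differ: 1 (V/N), 4 (D/G), 5 (R/D), 6 (P/T), 9 (C/Q), 10 (R/P), 11 (F/I), 12 (Q/K).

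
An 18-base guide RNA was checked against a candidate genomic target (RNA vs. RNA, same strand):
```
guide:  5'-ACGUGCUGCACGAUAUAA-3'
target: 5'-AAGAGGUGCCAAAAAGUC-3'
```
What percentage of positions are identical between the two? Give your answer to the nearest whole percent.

Mismatches at positions 2, 4, 6, 10, 11, 12, 14, 16, 17, 18 (1-based): 10 of 18.
Identical positions: 8/18 = 44.44% → 44%.

44%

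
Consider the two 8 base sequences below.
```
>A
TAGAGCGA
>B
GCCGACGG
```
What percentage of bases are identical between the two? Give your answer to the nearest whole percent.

6 positions differ (1, 2, 3, 4, 5, 8), so 2 of 8 match: 2/8 = 25%.

25%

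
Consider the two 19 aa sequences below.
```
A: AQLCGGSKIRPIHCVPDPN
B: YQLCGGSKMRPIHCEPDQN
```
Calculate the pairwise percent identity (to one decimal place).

78.9%

Mismatches at positions 1, 9, 15, 18 (1-based): 4 of 19.
Identical positions: 15/19 = 78.95% → 78.9%.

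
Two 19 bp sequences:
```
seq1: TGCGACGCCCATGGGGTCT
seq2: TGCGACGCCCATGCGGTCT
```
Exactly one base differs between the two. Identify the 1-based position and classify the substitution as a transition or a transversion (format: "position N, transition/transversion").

position 14, transversion

Position 14 changes G→C. G is a purine and C is a pyrimidine, so this is a transversion.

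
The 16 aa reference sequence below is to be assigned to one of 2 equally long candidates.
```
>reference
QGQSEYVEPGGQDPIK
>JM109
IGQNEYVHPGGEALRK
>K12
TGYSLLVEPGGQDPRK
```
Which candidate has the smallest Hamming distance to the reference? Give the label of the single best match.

K12

JM109 differs at 7 positions; K12 differs at 5 positions. The closest is K12.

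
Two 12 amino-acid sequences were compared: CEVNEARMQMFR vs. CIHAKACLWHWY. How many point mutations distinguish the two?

10

Comparing position by position, 10 residues differ: 2 (E/I), 3 (V/H), 4 (N/A), 5 (E/K), 7 (R/C), 8 (M/L), 9 (Q/W), 10 (M/H), 11 (F/W), 12 (R/Y).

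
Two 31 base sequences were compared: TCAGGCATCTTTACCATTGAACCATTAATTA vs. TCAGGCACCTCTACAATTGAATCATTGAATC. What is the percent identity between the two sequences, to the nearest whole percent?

7 positions differ (8, 11, 15, 22, 27, 29, 31), so 24 of 31 match: 24/31 = 77.42%.

77%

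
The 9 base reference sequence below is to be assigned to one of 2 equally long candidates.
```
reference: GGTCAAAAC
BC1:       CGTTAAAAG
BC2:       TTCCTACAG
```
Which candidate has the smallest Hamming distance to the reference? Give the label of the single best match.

BC1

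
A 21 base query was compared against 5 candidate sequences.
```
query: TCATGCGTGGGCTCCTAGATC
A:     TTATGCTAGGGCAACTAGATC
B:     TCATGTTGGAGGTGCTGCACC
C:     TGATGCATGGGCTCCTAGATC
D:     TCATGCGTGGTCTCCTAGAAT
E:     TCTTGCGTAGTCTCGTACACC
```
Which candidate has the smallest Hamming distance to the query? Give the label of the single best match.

C

A differs at 5 sites; B differs at 9 sites; C differs at 2 sites; D differs at 3 sites; E differs at 6 sites. The closest is C.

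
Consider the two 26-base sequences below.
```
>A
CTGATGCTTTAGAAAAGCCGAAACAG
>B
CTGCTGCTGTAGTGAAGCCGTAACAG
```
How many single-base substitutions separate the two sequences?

Mismatches (1-based): site 4: A→C; site 9: T→G; site 13: A→T; site 14: A→G; site 21: A→T.

5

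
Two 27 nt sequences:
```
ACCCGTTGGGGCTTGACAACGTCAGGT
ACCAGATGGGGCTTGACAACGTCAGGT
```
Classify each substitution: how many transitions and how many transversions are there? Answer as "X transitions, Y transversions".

0 transitions, 2 transversions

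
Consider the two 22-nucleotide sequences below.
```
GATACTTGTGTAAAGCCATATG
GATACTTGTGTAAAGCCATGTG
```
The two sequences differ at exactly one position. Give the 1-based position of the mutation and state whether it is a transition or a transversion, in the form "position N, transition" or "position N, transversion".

position 20, transition

Position 20 changes A→G. A is a purine and G is a purine, so this is a transition.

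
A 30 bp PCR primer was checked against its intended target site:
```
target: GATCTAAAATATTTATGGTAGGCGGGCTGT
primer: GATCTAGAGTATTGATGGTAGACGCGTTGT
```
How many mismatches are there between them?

Comparing position by position, 6 bases differ: 7 (A/G), 9 (A/G), 14 (T/G), 22 (G/A), 25 (G/C), 27 (C/T).

6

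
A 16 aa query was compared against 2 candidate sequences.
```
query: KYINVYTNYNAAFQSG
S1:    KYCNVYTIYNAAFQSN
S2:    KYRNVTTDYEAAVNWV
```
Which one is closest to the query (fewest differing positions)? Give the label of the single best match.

S1

S1 differs at 3 positions; S2 differs at 8 positions. The closest is S1.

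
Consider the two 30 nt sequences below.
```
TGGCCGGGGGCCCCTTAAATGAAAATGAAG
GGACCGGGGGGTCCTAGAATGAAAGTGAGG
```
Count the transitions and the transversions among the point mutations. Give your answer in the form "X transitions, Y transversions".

Transitions (purine↔purine or pyrimidine↔pyrimidine): 3 G→A, 12 C→T, 17 A→G, 25 A→G, 29 A→G.
Transversions (purine↔pyrimidine): 1 T→G, 11 C→G, 16 T→A.

5 transitions, 3 transversions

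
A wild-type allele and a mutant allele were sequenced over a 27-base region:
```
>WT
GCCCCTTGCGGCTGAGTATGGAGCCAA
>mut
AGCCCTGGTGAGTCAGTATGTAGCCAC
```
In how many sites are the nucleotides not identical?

9

Comparing position by position, 9 sites differ: 1 (G/A), 2 (C/G), 7 (T/G), 9 (C/T), 11 (G/A), 12 (C/G), 14 (G/C), 21 (G/T), 27 (A/C).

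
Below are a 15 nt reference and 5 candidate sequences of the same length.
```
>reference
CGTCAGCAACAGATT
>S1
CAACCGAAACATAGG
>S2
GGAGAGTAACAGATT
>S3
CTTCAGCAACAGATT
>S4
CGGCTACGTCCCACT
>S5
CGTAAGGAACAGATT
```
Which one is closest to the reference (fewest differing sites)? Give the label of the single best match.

S3

S1 differs at 7 sites; S2 differs at 4 sites; S3 differs at 1 site; S4 differs at 8 sites; S5 differs at 2 sites. The closest is S3.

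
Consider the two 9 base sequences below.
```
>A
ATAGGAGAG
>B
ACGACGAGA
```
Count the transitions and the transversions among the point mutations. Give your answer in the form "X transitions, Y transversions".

7 transitions, 1 transversion

Mismatches (1-based):
site 2: T→C (pyrimidine→pyrimidine, transition)
site 3: A→G (purine→purine, transition)
site 4: G→A (purine→purine, transition)
site 5: G→C (purine→pyrimidine, transversion)
site 6: A→G (purine→purine, transition)
site 7: G→A (purine→purine, transition)
site 8: A→G (purine→purine, transition)
site 9: G→A (purine→purine, transition)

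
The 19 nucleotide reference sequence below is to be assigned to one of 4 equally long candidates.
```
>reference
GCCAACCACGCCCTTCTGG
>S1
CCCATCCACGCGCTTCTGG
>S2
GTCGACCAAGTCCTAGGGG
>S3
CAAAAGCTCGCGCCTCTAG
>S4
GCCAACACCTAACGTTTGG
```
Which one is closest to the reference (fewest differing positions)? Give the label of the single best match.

S1

Hamming distances to reference — S1: 3; S2: 7; S3: 8; S4: 7.
Smallest is S1 with 3 mismatches.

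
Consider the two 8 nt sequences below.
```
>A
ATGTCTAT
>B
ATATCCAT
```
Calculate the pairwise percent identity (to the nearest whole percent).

75%

2 positions differ (3, 6), so 6 of 8 match: 6/8 = 75%.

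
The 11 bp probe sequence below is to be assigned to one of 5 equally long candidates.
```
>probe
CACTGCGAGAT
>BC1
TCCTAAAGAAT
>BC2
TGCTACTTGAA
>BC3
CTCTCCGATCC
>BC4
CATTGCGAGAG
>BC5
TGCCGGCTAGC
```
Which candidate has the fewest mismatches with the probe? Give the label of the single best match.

BC4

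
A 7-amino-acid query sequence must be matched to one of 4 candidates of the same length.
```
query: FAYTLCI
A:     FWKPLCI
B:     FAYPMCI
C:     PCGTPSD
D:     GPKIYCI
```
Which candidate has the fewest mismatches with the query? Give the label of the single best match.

Hamming distances to query — A: 3; B: 2; C: 6; D: 5.
Smallest is B with 2 mismatches.

B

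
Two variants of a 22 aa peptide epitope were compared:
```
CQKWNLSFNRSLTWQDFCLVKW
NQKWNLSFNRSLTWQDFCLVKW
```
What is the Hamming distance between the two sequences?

Mismatches (1-based): residue 1: C→N.

1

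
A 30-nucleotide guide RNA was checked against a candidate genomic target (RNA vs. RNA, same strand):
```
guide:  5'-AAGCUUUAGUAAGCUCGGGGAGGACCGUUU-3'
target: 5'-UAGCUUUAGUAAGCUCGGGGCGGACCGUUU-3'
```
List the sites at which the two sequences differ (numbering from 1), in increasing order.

Scanning 1-based: 1: A/U; 21: A/C.

1, 21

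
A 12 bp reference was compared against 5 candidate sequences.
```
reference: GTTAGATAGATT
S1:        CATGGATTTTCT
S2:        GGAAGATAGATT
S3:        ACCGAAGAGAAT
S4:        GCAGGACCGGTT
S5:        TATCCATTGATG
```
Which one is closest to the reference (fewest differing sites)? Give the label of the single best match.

S2

Hamming distances to reference — S1: 7; S2: 2; S3: 7; S4: 6; S5: 6.
Smallest is S2 with 2 mismatches.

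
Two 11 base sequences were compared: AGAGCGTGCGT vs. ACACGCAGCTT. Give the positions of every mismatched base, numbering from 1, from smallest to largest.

Scanning 1-based: 2: G/C; 4: G/C; 5: C/G; 6: G/C; 7: T/A; 10: G/T.

2, 4, 5, 6, 7, 10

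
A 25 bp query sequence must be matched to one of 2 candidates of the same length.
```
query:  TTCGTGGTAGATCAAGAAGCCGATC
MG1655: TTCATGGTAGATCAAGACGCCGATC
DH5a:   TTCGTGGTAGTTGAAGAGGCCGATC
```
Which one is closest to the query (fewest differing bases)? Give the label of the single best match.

MG1655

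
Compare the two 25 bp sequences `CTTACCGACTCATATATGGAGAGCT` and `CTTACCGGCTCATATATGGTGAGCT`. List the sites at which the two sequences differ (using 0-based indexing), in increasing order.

Scanning 0-based: 7: A/G; 19: A/T.

7, 19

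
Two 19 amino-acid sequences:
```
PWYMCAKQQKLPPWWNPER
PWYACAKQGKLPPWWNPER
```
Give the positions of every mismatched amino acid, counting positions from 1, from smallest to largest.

4, 9

Scanning 1-based: 4: M/A; 9: Q/G.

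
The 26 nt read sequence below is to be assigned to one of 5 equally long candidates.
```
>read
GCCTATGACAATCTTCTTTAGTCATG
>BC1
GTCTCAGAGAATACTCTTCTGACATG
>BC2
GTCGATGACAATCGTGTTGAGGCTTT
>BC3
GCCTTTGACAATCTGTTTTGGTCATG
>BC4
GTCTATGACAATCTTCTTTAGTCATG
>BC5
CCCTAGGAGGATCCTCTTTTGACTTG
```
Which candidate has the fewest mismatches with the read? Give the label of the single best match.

BC4

Hamming distances to read — BC1: 9; BC2: 8; BC3: 4; BC4: 1; BC5: 8.
Smallest is BC4 with 1 mismatch.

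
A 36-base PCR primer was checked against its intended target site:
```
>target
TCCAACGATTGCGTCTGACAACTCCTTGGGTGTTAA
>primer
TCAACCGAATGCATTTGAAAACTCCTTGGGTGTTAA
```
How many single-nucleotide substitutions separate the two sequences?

6

Mismatches (1-based): position 3: C→A; position 5: A→C; position 9: T→A; position 13: G→A; position 15: C→T; position 19: C→A.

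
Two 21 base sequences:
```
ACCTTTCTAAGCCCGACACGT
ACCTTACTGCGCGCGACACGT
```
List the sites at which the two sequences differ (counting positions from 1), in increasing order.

Scanning 1-based: 6: T/A; 9: A/G; 10: A/C; 13: C/G.

6, 9, 10, 13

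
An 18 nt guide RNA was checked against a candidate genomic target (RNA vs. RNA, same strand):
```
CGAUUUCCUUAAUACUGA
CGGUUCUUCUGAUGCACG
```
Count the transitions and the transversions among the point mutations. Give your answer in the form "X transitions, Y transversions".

8 transitions, 2 transversions

Mismatches (1-based):
base 3: A→G (purine→purine, transition)
base 6: U→C (pyrimidine→pyrimidine, transition)
base 7: C→U (pyrimidine→pyrimidine, transition)
base 8: C→U (pyrimidine→pyrimidine, transition)
base 9: U→C (pyrimidine→pyrimidine, transition)
base 11: A→G (purine→purine, transition)
base 14: A→G (purine→purine, transition)
base 16: U→A (pyrimidine→purine, transversion)
base 17: G→C (purine→pyrimidine, transversion)
base 18: A→G (purine→purine, transition)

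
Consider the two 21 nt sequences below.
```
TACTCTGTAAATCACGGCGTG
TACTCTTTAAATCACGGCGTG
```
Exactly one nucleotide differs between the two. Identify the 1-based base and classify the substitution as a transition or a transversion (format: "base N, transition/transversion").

Base 7 changes G→T. G is a purine and T is a pyrimidine, so this is a transversion.

base 7, transversion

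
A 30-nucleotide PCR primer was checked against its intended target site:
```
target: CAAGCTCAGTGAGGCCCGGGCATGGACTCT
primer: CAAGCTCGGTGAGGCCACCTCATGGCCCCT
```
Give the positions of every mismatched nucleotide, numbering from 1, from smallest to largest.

8, 17, 18, 19, 20, 26, 28

Scanning 1-based: 8: A/G; 17: C/A; 18: G/C; 19: G/C; 20: G/T; 26: A/C; 28: T/C.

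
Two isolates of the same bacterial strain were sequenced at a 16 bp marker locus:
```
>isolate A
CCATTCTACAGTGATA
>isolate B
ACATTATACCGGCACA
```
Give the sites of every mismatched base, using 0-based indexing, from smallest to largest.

Scanning 0-based: 0: C/A; 5: C/A; 9: A/C; 11: T/G; 12: G/C; 14: T/C.

0, 5, 9, 11, 12, 14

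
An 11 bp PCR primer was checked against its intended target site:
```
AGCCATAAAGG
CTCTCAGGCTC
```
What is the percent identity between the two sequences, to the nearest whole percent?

Mismatches at positions 1, 2, 4, 5, 6, 7, 8, 9, 10, 11 (1-based): 10 of 11.
Identical positions: 1/11 = 9.091% → 9%.

9%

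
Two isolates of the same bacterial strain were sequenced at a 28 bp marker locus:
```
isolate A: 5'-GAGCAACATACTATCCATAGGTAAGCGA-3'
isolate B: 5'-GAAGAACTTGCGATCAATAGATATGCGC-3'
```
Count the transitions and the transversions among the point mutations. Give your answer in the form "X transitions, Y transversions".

3 transitions, 6 transversions

Mismatches (1-based):
base 3: G→A (purine→purine, transition)
base 4: C→G (pyrimidine→purine, transversion)
base 8: A→T (purine→pyrimidine, transversion)
base 10: A→G (purine→purine, transition)
base 12: T→G (pyrimidine→purine, transversion)
base 16: C→A (pyrimidine→purine, transversion)
base 21: G→A (purine→purine, transition)
base 24: A→T (purine→pyrimidine, transversion)
base 28: A→C (purine→pyrimidine, transversion)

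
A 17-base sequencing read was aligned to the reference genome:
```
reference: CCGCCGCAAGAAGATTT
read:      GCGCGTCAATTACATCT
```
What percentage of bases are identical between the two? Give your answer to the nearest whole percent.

59%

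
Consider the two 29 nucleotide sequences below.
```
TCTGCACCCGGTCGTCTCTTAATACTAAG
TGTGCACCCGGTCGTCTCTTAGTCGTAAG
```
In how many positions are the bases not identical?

4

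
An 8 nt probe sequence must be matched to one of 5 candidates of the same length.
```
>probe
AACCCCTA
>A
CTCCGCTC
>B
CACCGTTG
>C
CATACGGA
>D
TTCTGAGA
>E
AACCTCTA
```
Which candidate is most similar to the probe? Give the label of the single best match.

A differs at 4 positions; B differs at 4 positions; C differs at 5 positions; D differs at 6 positions; E differs at 1 position. The closest is E.

E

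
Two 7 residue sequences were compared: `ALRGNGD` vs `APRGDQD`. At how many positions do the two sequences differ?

Mismatches (1-based): position 2: L→P; position 5: N→D; position 6: G→Q.

3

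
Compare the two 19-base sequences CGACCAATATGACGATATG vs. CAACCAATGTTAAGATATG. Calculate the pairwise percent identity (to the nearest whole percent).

4 positions differ (2, 9, 11, 13), so 15 of 19 match: 15/19 = 78.95%.

79%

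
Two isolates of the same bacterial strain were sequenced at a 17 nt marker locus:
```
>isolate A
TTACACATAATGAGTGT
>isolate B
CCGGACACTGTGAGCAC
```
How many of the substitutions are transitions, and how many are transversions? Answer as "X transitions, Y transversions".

Transitions (purine↔purine or pyrimidine↔pyrimidine): 1 T→C, 2 T→C, 3 A→G, 8 T→C, 10 A→G, 15 T→C, 16 G→A, 17 T→C.
Transversions (purine↔pyrimidine): 4 C→G, 9 A→T.

8 transitions, 2 transversions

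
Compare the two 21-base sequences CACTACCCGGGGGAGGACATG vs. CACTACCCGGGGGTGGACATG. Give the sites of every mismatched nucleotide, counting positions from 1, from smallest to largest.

Scanning 1-based: 14: A/T.

14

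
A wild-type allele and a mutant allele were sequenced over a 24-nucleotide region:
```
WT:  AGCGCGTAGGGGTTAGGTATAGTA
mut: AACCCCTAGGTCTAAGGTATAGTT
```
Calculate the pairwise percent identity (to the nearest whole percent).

Mismatches at positions 2, 4, 6, 11, 12, 14, 24 (1-based): 7 of 24.
Identical positions: 17/24 = 70.83% → 71%.

71%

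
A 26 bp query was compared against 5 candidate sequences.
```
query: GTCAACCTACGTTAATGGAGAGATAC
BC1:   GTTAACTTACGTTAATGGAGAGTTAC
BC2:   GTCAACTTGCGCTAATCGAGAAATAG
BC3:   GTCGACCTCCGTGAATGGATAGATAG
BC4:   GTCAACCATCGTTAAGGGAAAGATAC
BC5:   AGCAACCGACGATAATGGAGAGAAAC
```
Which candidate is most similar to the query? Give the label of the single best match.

BC1

BC1 differs at 3 sites; BC2 differs at 6 sites; BC3 differs at 5 sites; BC4 differs at 4 sites; BC5 differs at 5 sites. The closest is BC1.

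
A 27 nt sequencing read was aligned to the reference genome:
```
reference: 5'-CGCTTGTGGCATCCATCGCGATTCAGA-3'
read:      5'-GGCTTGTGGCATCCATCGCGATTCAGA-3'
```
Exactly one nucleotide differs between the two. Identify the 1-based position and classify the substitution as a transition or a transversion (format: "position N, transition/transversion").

Position 1 changes C→G. C is a pyrimidine and G is a purine, so this is a transversion.

position 1, transversion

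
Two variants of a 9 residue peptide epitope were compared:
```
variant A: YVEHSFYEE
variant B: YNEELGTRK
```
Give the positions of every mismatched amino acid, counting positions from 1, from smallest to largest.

Differences at position 2 (V→N), position 4 (H→E), position 5 (S→L), position 6 (F→G), position 7 (Y→T), position 8 (E→R), position 9 (E→K).

2, 4, 5, 6, 7, 8, 9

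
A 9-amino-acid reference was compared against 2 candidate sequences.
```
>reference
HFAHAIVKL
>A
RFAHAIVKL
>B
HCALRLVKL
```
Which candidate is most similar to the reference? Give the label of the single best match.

Hamming distances to reference — A: 1; B: 4.
Smallest is A with 1 mismatch.

A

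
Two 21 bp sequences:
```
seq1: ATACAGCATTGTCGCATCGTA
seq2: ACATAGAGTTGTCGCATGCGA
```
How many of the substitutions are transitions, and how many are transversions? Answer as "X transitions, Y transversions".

3 transitions, 4 transversions

Mismatches (1-based):
position 2: T→C (pyrimidine→pyrimidine, transition)
position 4: C→T (pyrimidine→pyrimidine, transition)
position 7: C→A (pyrimidine→purine, transversion)
position 8: A→G (purine→purine, transition)
position 18: C→G (pyrimidine→purine, transversion)
position 19: G→C (purine→pyrimidine, transversion)
position 20: T→G (pyrimidine→purine, transversion)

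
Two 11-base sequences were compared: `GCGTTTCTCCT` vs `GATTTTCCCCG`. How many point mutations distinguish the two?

4

Mismatches (1-based): site 2: C→A; site 3: G→T; site 8: T→C; site 11: T→G.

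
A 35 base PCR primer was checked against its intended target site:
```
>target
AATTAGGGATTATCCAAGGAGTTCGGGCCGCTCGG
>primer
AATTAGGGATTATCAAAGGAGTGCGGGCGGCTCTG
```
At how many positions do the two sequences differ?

4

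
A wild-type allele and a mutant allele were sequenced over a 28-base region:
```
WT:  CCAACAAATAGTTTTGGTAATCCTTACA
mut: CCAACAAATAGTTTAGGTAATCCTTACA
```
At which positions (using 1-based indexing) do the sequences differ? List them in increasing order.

15

Scanning 1-based: 15: T/A.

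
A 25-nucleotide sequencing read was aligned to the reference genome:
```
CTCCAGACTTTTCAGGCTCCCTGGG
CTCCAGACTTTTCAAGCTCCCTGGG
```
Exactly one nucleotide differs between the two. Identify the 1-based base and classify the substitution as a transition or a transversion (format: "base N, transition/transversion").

Base 15 changes G→A. G is a purine and A is a purine, so this is a transition.

base 15, transition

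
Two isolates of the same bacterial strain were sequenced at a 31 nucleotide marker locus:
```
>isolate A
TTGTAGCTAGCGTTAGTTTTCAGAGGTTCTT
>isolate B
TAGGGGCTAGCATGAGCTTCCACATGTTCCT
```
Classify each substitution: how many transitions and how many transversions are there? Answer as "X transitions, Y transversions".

5 transitions, 5 transversions

Mismatches (1-based):
position 2: T→A (pyrimidine→purine, transversion)
position 4: T→G (pyrimidine→purine, transversion)
position 5: A→G (purine→purine, transition)
position 12: G→A (purine→purine, transition)
position 14: T→G (pyrimidine→purine, transversion)
position 17: T→C (pyrimidine→pyrimidine, transition)
position 20: T→C (pyrimidine→pyrimidine, transition)
position 23: G→C (purine→pyrimidine, transversion)
position 25: G→T (purine→pyrimidine, transversion)
position 30: T→C (pyrimidine→pyrimidine, transition)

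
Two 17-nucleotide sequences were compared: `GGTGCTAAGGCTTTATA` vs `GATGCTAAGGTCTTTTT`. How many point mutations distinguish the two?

5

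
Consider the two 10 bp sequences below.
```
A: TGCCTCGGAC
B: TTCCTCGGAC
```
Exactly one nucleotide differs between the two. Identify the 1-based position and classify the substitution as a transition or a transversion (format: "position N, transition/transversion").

position 2, transversion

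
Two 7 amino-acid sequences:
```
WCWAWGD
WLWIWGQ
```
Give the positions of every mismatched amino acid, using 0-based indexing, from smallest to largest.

Scanning 0-based: 1: C/L; 3: A/I; 6: D/Q.

1, 3, 6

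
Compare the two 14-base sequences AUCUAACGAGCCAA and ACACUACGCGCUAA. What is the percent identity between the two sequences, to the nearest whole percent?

57%

Mismatches at positions 2, 3, 4, 5, 9, 12 (1-based): 6 of 14.
Identical positions: 8/14 = 57.14% → 57%.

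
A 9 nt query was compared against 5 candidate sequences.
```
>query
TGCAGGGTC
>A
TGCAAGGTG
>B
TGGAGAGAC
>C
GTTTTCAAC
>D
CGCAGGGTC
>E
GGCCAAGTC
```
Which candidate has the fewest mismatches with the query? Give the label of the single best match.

D

Hamming distances to query — A: 2; B: 3; C: 8; D: 1; E: 4.
Smallest is D with 1 mismatch.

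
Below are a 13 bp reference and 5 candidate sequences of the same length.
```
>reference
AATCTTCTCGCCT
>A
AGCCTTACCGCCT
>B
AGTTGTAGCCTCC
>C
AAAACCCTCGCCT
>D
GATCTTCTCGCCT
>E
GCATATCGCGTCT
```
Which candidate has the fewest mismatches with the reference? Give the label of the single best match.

D

Hamming distances to reference — A: 4; B: 8; C: 4; D: 1; E: 7.
Smallest is D with 1 mismatch.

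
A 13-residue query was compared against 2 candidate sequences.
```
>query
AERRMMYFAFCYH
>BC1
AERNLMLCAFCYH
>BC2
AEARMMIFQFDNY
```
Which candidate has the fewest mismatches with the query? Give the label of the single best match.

Hamming distances to query — BC1: 4; BC2: 6.
Smallest is BC1 with 4 mismatches.

BC1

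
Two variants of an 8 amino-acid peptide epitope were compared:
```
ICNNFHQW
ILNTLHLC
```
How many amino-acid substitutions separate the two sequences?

Mismatches (1-based): residue 2: C→L; residue 4: N→T; residue 5: F→L; residue 7: Q→L; residue 8: W→C.

5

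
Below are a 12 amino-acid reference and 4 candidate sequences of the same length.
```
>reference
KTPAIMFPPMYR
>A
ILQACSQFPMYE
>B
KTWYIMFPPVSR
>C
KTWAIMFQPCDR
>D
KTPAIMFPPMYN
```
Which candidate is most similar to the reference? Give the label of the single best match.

D

A differs at 8 positions; B differs at 4 positions; C differs at 4 positions; D differs at 1 position. The closest is D.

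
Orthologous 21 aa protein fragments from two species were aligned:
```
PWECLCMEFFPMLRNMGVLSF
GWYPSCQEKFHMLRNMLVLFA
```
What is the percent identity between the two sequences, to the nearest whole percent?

52%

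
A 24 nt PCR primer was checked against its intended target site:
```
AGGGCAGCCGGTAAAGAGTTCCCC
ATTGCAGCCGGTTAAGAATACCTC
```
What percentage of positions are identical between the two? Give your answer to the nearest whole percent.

75%

Mismatches at positions 2, 3, 13, 18, 20, 23 (1-based): 6 of 24.
Identical positions: 18/24 = 75% → 75%.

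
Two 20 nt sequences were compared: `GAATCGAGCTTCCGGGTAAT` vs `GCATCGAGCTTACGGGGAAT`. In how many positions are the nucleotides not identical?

3

Comparing position by position, 3 positions differ: 2 (A/C), 12 (C/A), 17 (T/G).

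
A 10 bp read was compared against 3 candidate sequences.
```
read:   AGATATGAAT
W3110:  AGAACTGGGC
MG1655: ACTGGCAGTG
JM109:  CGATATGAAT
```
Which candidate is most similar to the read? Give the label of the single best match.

JM109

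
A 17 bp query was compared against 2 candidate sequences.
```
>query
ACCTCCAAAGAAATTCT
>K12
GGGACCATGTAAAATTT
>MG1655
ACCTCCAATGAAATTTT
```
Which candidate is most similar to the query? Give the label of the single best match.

Hamming distances to query — K12: 9; MG1655: 2.
Smallest is MG1655 with 2 mismatches.

MG1655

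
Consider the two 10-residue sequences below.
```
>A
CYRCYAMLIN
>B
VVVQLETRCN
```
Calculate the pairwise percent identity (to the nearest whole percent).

10%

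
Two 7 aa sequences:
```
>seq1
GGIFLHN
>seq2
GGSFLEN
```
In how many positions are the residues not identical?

2

Comparing position by position, 2 positions differ: 3 (I/S), 6 (H/E).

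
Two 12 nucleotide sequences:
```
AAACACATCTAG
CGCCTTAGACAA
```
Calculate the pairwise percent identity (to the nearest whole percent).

Mismatches at positions 1, 2, 3, 5, 6, 8, 9, 10, 12 (1-based): 9 of 12.
Identical positions: 3/12 = 25% → 25%.

25%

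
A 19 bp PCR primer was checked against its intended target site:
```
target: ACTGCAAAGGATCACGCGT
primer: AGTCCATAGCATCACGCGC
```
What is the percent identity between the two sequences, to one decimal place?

Mismatches at positions 2, 4, 7, 10, 19 (1-based): 5 of 19.
Identical positions: 14/19 = 73.68% → 73.7%.

73.7%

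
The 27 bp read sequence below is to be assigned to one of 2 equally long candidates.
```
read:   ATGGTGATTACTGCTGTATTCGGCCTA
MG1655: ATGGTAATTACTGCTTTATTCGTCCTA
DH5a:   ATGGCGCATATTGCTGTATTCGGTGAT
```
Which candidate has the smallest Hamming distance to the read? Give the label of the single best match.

MG1655 differs at 3 sites; DH5a differs at 8 sites. The closest is MG1655.

MG1655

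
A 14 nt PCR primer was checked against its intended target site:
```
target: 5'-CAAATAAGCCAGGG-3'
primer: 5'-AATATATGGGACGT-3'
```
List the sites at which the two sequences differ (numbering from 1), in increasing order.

Scanning 1-based: 1: C/A; 3: A/T; 7: A/T; 9: C/G; 10: C/G; 12: G/C; 14: G/T.

1, 3, 7, 9, 10, 12, 14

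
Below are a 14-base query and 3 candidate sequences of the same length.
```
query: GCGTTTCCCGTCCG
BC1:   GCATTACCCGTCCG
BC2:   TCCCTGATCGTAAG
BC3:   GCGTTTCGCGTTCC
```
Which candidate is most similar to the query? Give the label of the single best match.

BC1

Hamming distances to query — BC1: 2; BC2: 8; BC3: 3.
Smallest is BC1 with 2 mismatches.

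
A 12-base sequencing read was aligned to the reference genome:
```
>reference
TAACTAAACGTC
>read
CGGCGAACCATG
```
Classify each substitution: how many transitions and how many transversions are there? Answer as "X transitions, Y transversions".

Mismatches (1-based):
base 1: T→C (pyrimidine→pyrimidine, transition)
base 2: A→G (purine→purine, transition)
base 3: A→G (purine→purine, transition)
base 5: T→G (pyrimidine→purine, transversion)
base 8: A→C (purine→pyrimidine, transversion)
base 10: G→A (purine→purine, transition)
base 12: C→G (pyrimidine→purine, transversion)

4 transitions, 3 transversions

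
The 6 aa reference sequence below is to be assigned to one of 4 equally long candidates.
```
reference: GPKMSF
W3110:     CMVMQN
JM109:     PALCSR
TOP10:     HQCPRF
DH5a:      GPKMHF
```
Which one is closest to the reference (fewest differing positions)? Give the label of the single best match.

DH5a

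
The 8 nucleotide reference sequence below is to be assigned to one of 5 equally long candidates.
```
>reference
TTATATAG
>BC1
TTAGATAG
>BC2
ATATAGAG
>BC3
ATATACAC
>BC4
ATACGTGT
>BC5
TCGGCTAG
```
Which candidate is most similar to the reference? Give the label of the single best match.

BC1

BC1 differs at 1 site; BC2 differs at 2 sites; BC3 differs at 3 sites; BC4 differs at 5 sites; BC5 differs at 4 sites. The closest is BC1.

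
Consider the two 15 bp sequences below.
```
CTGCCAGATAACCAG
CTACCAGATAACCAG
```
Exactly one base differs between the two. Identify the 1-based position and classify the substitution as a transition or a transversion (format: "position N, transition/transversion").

position 3, transition

The sequences differ only at position 3: G→A (purine→purine), a transition.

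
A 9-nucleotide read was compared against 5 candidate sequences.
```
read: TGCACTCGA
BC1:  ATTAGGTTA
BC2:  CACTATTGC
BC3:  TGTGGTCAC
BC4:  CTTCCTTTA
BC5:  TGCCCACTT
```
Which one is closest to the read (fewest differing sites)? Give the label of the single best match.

BC5

BC1 differs at 7 sites; BC2 differs at 6 sites; BC3 differs at 5 sites; BC4 differs at 6 sites; BC5 differs at 4 sites. The closest is BC5.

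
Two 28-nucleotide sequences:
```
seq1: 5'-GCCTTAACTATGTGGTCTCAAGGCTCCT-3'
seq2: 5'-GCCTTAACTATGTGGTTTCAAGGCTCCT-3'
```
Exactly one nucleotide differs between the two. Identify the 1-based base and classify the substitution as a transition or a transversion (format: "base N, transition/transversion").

Base 17 changes C→T. C is a pyrimidine and T is a pyrimidine, so this is a transition.

base 17, transition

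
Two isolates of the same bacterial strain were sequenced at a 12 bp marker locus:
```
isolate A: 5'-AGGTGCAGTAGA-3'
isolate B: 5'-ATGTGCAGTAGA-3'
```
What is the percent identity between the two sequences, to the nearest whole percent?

1 position differs (2), so 11 of 12 match: 11/12 = 91.67%.

92%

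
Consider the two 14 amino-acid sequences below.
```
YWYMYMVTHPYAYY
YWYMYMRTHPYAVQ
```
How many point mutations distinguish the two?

The sequences differ at positions 7, 13, 14 (1-based) — 3 in total.

3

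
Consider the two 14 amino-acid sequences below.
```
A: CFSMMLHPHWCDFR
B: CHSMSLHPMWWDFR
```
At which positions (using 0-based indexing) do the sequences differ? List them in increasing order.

Scanning 0-based: 1: F/H; 4: M/S; 8: H/M; 10: C/W.

1, 4, 8, 10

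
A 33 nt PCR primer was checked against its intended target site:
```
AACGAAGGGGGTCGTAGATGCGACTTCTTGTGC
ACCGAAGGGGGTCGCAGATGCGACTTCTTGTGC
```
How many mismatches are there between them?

Comparing position by position, 2 bases differ: 2 (A/C), 15 (T/C).

2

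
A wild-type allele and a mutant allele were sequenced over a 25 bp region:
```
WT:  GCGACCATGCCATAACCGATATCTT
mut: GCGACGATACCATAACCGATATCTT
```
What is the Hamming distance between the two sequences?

Mismatches (1-based): base 6: C→G; base 9: G→A.

2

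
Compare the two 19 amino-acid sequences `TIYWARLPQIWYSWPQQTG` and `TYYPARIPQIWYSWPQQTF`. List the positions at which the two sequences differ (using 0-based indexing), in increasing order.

Scanning 0-based: 1: I/Y; 3: W/P; 6: L/I; 18: G/F.

1, 3, 6, 18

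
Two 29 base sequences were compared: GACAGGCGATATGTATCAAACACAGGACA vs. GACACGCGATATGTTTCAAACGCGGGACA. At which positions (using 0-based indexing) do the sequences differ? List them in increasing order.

4, 14, 21, 23

Scanning 0-based: 4: G/C; 14: A/T; 21: A/G; 23: A/G.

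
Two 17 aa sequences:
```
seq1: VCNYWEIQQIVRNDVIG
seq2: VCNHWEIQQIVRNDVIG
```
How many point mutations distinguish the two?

1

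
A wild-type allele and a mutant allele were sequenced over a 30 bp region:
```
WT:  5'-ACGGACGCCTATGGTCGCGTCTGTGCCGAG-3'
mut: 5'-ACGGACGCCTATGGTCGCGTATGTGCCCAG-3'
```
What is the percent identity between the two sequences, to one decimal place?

93.3%

2 positions differ (21, 28), so 28 of 30 match: 28/30 = 93.33%.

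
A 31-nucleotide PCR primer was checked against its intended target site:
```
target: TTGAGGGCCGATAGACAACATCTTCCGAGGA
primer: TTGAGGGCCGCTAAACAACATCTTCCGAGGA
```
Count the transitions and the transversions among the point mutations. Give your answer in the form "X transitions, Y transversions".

1 transition, 1 transversion

Transitions (purine↔purine or pyrimidine↔pyrimidine): 14 G→A.
Transversions (purine↔pyrimidine): 11 A→C.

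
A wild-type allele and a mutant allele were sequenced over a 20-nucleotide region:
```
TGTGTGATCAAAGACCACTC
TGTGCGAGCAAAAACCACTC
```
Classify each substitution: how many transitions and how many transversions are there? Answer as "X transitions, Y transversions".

Transitions (purine↔purine or pyrimidine↔pyrimidine): 5 T→C, 13 G→A.
Transversions (purine↔pyrimidine): 8 T→G.

2 transitions, 1 transversion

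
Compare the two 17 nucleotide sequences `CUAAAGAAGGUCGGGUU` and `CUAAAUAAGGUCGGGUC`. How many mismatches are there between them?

2

The sequences differ at sites 6, 17 (1-based) — 2 in total.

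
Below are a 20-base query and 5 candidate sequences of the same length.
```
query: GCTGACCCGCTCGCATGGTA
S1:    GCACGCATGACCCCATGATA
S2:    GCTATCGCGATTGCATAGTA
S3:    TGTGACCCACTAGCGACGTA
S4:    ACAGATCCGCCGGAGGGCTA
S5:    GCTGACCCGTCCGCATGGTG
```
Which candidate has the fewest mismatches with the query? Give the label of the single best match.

Hamming distances to query — S1: 9; S2: 6; S3: 7; S4: 9; S5: 3.
Smallest is S5 with 3 mismatches.

S5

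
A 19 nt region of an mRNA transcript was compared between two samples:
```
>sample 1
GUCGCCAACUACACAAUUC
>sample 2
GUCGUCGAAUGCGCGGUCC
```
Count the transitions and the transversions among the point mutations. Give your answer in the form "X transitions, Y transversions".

7 transitions, 1 transversion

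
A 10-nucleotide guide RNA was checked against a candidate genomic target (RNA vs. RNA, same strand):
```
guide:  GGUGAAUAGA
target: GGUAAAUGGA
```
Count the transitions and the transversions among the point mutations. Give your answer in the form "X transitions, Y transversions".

Transitions (purine↔purine or pyrimidine↔pyrimidine): 4 G→A, 8 A→G.
Transversions (purine↔pyrimidine): none.

2 transitions, 0 transversions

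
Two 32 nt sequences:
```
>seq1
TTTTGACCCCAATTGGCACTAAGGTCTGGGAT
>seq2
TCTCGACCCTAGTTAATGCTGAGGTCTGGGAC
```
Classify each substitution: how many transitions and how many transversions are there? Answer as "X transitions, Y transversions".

Transitions (purine↔purine or pyrimidine↔pyrimidine): 2 T→C, 4 T→C, 10 C→T, 12 A→G, 15 G→A, 16 G→A, 17 C→T, 18 A→G, 21 A→G, 32 T→C.
Transversions (purine↔pyrimidine): none.

10 transitions, 0 transversions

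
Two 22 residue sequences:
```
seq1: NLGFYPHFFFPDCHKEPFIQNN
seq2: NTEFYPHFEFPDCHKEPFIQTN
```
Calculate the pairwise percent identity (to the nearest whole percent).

Mismatches at positions 2, 3, 9, 21 (1-based): 4 of 22.
Identical positions: 18/22 = 81.82% → 82%.

82%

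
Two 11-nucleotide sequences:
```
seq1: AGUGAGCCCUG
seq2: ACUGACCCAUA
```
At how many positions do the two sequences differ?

4

The sequences differ at positions 2, 6, 9, 11 (1-based) — 4 in total.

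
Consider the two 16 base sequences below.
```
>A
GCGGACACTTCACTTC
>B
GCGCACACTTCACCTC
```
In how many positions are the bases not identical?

2

Comparing position by position, 2 positions differ: 4 (G/C), 14 (T/C).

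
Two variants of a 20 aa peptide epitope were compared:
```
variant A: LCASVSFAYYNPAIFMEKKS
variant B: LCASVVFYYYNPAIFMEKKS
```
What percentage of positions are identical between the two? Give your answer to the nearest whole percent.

90%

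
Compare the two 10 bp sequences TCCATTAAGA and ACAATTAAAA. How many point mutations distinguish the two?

3

The sequences differ at bases 1, 3, 9 (1-based) — 3 in total.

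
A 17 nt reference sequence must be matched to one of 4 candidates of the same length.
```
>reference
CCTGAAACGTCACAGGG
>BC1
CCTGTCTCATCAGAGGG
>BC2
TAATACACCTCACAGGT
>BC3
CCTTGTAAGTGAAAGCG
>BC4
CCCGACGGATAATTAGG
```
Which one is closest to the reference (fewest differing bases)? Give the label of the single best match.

BC1

Hamming distances to reference — BC1: 5; BC2: 7; BC3: 7; BC4: 9.
Smallest is BC1 with 5 mismatches.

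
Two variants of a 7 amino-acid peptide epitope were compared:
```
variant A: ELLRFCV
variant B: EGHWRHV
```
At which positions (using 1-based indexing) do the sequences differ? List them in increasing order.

2, 3, 4, 5, 6

Differences at position 2 (L→G), position 3 (L→H), position 4 (R→W), position 5 (F→R), position 6 (C→H).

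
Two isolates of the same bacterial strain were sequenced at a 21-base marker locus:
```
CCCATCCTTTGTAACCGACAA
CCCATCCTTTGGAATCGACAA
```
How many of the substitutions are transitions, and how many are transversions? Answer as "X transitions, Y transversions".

1 transition, 1 transversion

Mismatches (1-based):
position 12: T→G (pyrimidine→purine, transversion)
position 15: C→T (pyrimidine→pyrimidine, transition)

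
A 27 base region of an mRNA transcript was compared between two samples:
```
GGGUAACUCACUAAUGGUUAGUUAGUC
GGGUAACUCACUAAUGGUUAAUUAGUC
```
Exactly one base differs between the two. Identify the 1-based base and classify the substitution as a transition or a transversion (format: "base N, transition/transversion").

base 21, transition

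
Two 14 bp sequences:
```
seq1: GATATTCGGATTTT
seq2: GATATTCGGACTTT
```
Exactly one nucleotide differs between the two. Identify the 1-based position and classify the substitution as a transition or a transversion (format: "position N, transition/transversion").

position 11, transition

Position 11 changes T→C. T is a pyrimidine and C is a pyrimidine, so this is a transition.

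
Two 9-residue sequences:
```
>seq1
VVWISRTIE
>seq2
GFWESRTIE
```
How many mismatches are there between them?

3

The sequences differ at positions 1, 2, 4 (1-based) — 3 in total.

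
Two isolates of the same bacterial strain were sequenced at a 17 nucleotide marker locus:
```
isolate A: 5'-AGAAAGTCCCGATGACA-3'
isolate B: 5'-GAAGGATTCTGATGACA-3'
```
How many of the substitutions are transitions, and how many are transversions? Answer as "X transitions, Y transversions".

7 transitions, 0 transversions

Transitions (purine↔purine or pyrimidine↔pyrimidine): 1 A→G, 2 G→A, 4 A→G, 5 A→G, 6 G→A, 8 C→T, 10 C→T.
Transversions (purine↔pyrimidine): none.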